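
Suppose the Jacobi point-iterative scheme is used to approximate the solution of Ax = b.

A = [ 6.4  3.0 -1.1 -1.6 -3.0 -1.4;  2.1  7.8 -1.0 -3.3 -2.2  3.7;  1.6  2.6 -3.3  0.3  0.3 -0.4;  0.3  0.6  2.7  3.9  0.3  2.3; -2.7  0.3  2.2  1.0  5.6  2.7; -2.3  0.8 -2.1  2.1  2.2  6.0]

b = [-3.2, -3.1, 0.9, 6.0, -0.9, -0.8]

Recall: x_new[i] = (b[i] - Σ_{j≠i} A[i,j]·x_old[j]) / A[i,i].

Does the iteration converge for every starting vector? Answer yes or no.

A = D + L + U where D = diag(6.4, 7.8, -3.3, 3.9, 5.6, 6).
Jacobi: T = -D⁻¹(L+U), T[2,4] = -(0.3)/(-3.3) = +0.0909; T[2,2] = 0.
  T[0,:] = [+0.0000, -0.4688, +0.1719, +0.2500, +0.4688, +0.2188]
  T[1,:] = [-0.2692, +0.0000, +0.1282, +0.4231, +0.2821, -0.4744]
  T[2,:] = [+0.4848, +0.7879, +0.0000, +0.0909, +0.0909, -0.1212]
  T[3,:] = [-0.0769, -0.1538, -0.6923, +0.0000, -0.0769, -0.5897]
  T[4,:] = [+0.4821, -0.0536, -0.3929, -0.1786, +0.0000, -0.4821]
  T[5,:] = [+0.3833, -0.1333, +0.3500, -0.3500, -0.3667, +0.0000]
|roots of det(T-λI)|: 1.1462, 0.8509, 0.8509, 0.6347, 0.5814, 0.0583.
ρ = 1.1462; 1.1462 > 1 ⇒ diverges.

no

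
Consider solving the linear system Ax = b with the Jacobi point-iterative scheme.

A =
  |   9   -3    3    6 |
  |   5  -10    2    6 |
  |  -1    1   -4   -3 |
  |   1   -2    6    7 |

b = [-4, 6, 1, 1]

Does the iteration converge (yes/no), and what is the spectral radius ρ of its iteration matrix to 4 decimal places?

A = D + L + U where D = diag(9, -10, -4, 7).
Jacobi T = -D⁻¹(L+U): T[3,1] = -(-2)/(7) = +0.2857; T[3,3] = 0.
  T[0,:] = [+0.0000  +0.3333  -0.3333  -0.6667]
  T[1,:] = [+0.5000  +0.0000  +0.2000  +0.6000]
  T[2,:] = [-0.2500  +0.2500  +0.0000  -0.7500]
  T[3,:] = [-0.1429  +0.2857  -0.8571  +0.0000]
|λ(T)| sorted: 1.2854, 0.7768, 0.3847, 0.1240.
spectral radius ρ = 1.2854; 1.2854 > 1: divergent.

no, ρ = 1.2854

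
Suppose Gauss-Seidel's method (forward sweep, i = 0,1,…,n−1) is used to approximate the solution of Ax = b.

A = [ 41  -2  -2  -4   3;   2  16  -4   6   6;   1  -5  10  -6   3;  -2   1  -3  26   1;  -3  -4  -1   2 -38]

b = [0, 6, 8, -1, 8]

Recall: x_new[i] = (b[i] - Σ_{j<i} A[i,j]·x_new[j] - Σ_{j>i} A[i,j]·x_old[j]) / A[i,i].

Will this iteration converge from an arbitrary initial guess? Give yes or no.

yes

A = D + L + U where D = diag(41, 16, 10, 26, -38).
T_GS = -(D+L)⁻¹U: row 0 first, T[0,2] = -(-2)/(41) = +0.0488; later rows by forward substitution.
  T[0,:] = [+0.0000, +0.0488, +0.0488, +0.0976, -0.0732]
  T[1,:] = [+0.0000, -0.0061, +0.2439, -0.3872, -0.3659]
  T[2,:] = [+0.0000, -0.0079, +0.1171, +0.3966, -0.4756]
  T[3,:] = [+0.0000, +0.0031, +0.0079, +0.0682, -0.0849]
  T[4,:] = [+0.0000, -0.0028, -0.0322, +0.0262, +0.0523]
eigenvalue magnitudes: 0.2434, 0.0714, 0.0714, 0.0179, 0.0000.
ρ(T) = max|λ| = 0.2434; 0.2434 < 1 ⇒ converges.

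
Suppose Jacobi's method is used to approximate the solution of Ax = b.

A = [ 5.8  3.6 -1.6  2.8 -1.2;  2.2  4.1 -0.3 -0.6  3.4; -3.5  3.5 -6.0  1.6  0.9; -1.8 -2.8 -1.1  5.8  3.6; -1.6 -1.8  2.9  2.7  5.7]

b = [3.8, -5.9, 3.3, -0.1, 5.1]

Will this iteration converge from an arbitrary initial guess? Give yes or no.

no

Split A = D + L + U, D = diag(5.8, 4.1, -6, 5.8, 5.7).
Jacobi T = -D⁻¹(L+U): T[4,3] = -(2.7)/(5.7) = -0.4737; T[4,4] = 0.
  T[0,:] = [+0.0000, -0.6207, +0.2759, -0.4828, +0.2069]
  T[1,:] = [-0.5366, +0.0000, +0.0732, +0.1463, -0.8293]
  T[2,:] = [-0.5833, +0.5833, +0.0000, +0.2667, +0.1500]
  T[3,:] = [+0.3103, +0.4828, +0.1897, +0.0000, -0.6207]
  T[4,:] = [+0.2807, +0.3158, -0.5088, -0.4737, +0.0000]
|roots of det(T-λI)|: 1.1334, 0.8390, 0.8390, 0.5507, 0.5507.
ρ = 1.1334; 1.1334 > 1 ⇒ diverges.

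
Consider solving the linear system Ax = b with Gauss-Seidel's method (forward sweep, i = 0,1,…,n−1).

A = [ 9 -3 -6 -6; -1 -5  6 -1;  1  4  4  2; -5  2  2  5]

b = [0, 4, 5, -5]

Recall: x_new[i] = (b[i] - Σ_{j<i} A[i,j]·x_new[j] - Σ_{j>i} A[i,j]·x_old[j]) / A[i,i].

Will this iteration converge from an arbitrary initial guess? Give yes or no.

Let D = diag(9, -5, 4, 5); L, U the strict triangles.
Gauss-Seidel: T = -(D+L)⁻¹U, row 0 first, T[0,2] = -(-6)/(9) = +0.6667; later rows by forward substitution.
  T[0,:] = [+0.0000, +0.3333, +0.6667, +0.6667]
  T[1,:] = [+0.0000, -0.0667, +1.0667, -0.3333]
  T[2,:] = [+0.0000, -0.0167, -1.2333, -0.3333]
  T[3,:] = [+0.0000, +0.3667, +0.7333, +0.9333]
|roots of det(T-λI)|: 1.1594, 0.4153, 0.4153, 0.0000.
ρ(T) = max|λ| = 1.1594; 1.1594 > 1: divergent.

no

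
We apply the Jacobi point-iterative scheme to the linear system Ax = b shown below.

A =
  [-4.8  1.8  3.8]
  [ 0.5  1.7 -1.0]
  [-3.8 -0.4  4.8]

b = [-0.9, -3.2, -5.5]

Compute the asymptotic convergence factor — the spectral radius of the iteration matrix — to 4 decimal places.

A = D + L + U where D = diag(-4.8, 1.7, 4.8).
Jacobi: T = -D⁻¹(L+U), T[2,0] = -(-3.8)/(4.8) = +0.7917; T[2,2] = 0.
  T[0,:] = [+0.0000 +0.3750 +0.7917]
  T[1,:] = [-0.2941 +0.0000 +0.5882]
  T[2,:] = [+0.7917 +0.0833 +0.0000]
|λ(T)| sorted: 0.8633, 0.5123, 0.3510.
spectral radius ρ = 0.8633; 0.8633 < 1: convergent.

0.8633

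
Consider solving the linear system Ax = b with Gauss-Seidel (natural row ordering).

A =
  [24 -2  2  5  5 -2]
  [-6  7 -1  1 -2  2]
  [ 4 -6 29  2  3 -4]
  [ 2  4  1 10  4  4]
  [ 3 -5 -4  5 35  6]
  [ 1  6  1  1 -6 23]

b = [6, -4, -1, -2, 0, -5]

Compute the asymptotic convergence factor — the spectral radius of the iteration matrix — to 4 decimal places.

0.3517

Diagonal D = diag(24, 7, 29, 10, 35, 23); L, U strict lower/upper.
GS T = -(D+L)⁻¹U: row 0 first, T[0,4] = -(5)/(24) = -0.2083; later rows by forward substitution.
  T[0,:] = [+0.0000  +0.0833  -0.0833  -0.2083  -0.2083  +0.0833]
  T[1,:] = [+0.0000  +0.0714  +0.0714  -0.3214  +0.1071  -0.2143]
  T[2,:] = [+0.0000  +0.0033  +0.0263  -0.1067  -0.0525  +0.0821]
  T[3,:] = [+0.0000  -0.0456  -0.0145  +0.1809  -0.3959  -0.3392]
  T[4,:] = [+0.0000  +0.0099  +0.0224  -0.0661  +0.0837  -0.1513]
  T[5,:] = [+0.0000  -0.0178  -0.0097  +0.0724  +0.0224  +0.0240]
moduli |λ_i(T)| = 0.3517, 0.1459, 0.1459, 0.0181, 0.0181, 0.0000.
ρ = 0.3517; 0.3517 < 1 ⇒ converges.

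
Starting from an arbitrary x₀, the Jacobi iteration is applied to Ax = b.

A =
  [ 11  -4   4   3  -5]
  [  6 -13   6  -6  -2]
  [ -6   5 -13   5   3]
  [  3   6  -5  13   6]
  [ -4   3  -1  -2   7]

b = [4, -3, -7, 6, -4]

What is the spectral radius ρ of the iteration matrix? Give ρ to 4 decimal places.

1.1883

A = D + L + U where D = diag(11, -13, -13, 13, 7).
Jacobi T = -D⁻¹(L+U): T[4,2] = -(-1)/(7) = +0.1429; T[4,4] = 0.
  T[0,:] = [+0.0000  +0.3636  -0.3636  -0.2727  +0.4545]
  T[1,:] = [+0.4615  +0.0000  +0.4615  -0.4615  -0.1538]
  T[2,:] = [-0.4615  +0.3846  +0.0000  +0.3846  +0.2308]
  T[3,:] = [-0.2308  -0.4615  +0.3846  +0.0000  -0.4615]
  T[4,:] = [+0.5714  -0.4286  +0.1429  +0.2857  +0.0000]
moduli |λ_i(T)| = 1.1883, 0.7597, 0.3804, 0.3804, 0.3034.
ρ(T) = max|λ| = 1.1883; 1.1883 > 1 ⇒ diverges.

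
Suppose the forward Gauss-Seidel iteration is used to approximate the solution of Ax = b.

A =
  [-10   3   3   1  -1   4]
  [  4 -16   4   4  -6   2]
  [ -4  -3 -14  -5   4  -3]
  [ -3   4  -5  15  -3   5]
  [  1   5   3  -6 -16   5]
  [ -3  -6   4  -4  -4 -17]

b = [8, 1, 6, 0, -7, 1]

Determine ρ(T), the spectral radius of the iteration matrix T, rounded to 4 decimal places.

Split A = D + L + U, D = diag(-10, -16, -14, 15, -16, -17).
GS T = -(D+L)⁻¹U: row 0 first, T[0,2] = -(3)/(-10) = +0.3000; later rows by forward substitution.
  T[0,:] = [+0.0000 +0.3000 +0.3000 +0.1000 -0.1000 +0.4000]
  T[1,:] = [+0.0000 +0.0750 +0.3250 +0.2750 -0.4000 +0.2250]
  T[2,:] = [+0.0000 -0.1018 -0.1554 -0.4446 +0.4000 -0.3768]
  T[3,:] = [+0.0000 +0.0061 -0.0785 -0.2015 +0.4200 -0.4389]
  T[4,:] = [+0.0000 +0.0208 +0.1206 +0.0844 -0.2137 +0.5018]
  T[5,:] = [+0.0000 -0.1097 -0.2141 -0.1918 +0.2044 -0.2534]
moduli |λ_i(T)| = 0.9321, 0.2132, 0.2132, 0.0863, 0.0808, 0.0000.
ρ = 0.9321; 0.9321 < 1, so it converges for any x₀.

0.9321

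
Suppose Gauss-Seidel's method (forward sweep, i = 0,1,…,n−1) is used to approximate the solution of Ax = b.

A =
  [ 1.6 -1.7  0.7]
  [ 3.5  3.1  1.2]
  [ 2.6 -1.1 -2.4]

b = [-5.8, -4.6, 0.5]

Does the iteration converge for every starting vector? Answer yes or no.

Split A = D + L + U, D = diag(1.6, 3.1, -2.4).
GS T = -(D+L)⁻¹U: row 0 first, T[0,1] = -(-1.7)/(1.6) = +1.0625; later rows by forward substitution.
  T[0,:] = [+0.0000  +1.0625  -0.4375]
  T[1,:] = [+0.0000  -1.1996  +0.1069]
  T[2,:] = [+0.0000  +1.7009  -0.5229]
|eigenvalues of T|: 1.4055, 0.3170, 0.0000.
spectral radius ρ = 1.4055; 1.4055 > 1 ⇒ diverges.

no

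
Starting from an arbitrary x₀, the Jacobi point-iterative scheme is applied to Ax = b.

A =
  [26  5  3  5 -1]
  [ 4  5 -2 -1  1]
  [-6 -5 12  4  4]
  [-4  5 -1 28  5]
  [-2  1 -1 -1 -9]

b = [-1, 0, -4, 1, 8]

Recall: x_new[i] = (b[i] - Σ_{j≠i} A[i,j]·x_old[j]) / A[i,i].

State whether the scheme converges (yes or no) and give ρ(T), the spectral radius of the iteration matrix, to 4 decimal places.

yes, ρ = 0.5179

Let D = diag(26, 5, 12, 28, -9); L, U the strict triangles.
T_J = -D⁻¹(L+U): T[0,1] = -(5)/(26) = -0.1923; T[0,0] = 0.
  T[0,:] = [+0.0000  -0.1923  -0.1154  -0.1923  +0.0385]
  T[1,:] = [-0.8000  +0.0000  +0.4000  +0.2000  -0.2000]
  T[2,:] = [+0.5000  +0.4167  +0.0000  -0.3333  -0.3333]
  T[3,:] = [+0.1429  -0.1786  +0.0357  +0.0000  -0.1786]
  T[4,:] = [-0.2222  +0.1111  -0.1111  -0.1111  +0.0000]
|roots of det(T-λI)|: 0.5179, 0.3885, 0.3240, 0.3240, 0.2594.
ρ = 0.5179; 0.5179 < 1, so it converges for any x₀.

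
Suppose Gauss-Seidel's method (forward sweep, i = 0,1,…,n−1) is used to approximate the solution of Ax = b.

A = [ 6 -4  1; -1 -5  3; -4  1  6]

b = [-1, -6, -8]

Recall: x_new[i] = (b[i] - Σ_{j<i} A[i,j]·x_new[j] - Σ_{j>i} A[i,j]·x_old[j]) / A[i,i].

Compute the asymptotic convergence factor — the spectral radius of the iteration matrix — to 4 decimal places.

0.7202

Let D = diag(6, -5, 6); L, U the strict triangles.
Gauss-Seidel: T = -(D+L)⁻¹U, row 0 first, T[0,2] = -(1)/(6) = -0.1667; later rows by forward substitution.
  T[0,:] = [+0.0000, +0.6667, -0.1667]
  T[1,:] = [+0.0000, -0.1333, +0.6333]
  T[2,:] = [+0.0000, +0.4667, -0.2167]
moduli |λ_i(T)| = 0.7202, 0.3702, 0.0000.
ρ = 0.7202; 0.7202 < 1, so it converges for any x₀.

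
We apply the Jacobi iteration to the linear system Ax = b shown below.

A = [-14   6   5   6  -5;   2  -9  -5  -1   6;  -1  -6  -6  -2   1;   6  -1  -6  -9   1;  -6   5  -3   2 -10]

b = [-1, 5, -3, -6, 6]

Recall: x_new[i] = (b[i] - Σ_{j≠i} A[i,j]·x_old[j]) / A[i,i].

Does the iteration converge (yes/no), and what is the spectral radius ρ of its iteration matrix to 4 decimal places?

Write A = D+L+U with D = diag(-14, -9, -6, -9, -10).
Jacobi T = -D⁻¹(L+U): T[2,4] = -(1)/(-6) = +0.1667; T[2,2] = 0.
  T[0,:] = [+0.0000, +0.4286, +0.3571, +0.4286, -0.3571]
  T[1,:] = [+0.2222, +0.0000, -0.5556, -0.1111, +0.6667]
  T[2,:] = [-0.1667, -1.0000, +0.0000, -0.3333, +0.1667]
  T[3,:] = [+0.6667, -0.1111, -0.6667, +0.0000, +0.1111]
  T[4,:] = [-0.6000, +0.5000, -0.3000, +0.2000, +0.0000]
eigenvalue magnitudes: 1.4012, 1.0662, 0.5742, 0.3348, 0.3348.
ρ = 1.4012; 1.4012 > 1, so it fails to converge.

no, ρ = 1.4012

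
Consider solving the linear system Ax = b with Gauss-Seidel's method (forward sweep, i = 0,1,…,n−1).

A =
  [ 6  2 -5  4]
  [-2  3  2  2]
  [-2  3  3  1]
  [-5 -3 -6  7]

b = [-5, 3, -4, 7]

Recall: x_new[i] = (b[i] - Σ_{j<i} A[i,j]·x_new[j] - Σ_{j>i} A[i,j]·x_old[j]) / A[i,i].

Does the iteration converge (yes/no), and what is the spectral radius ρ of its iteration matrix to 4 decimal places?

Let D = diag(6, 3, 3, 7); L, U the strict triangles.
GS T = -(D+L)⁻¹U: row 0 first, T[0,2] = -(-5)/(6) = +0.8333; later rows by forward substitution.
  T[0,:] = [+0.0000 -0.3333 +0.8333 -0.6667]
  T[1,:] = [+0.0000 -0.2222 -0.1111 -1.1111]
  T[2,:] = [+0.0000 +0.0000 +0.6667 +0.3333]
  T[3,:] = [+0.0000 -0.3333 +1.1190 -0.6667]
eigenvalue magnitudes: 1.2262, 0.9589, 0.0450, 0.0000.
ρ = 1.2262; 1.2262 > 1 ⇒ diverges.

no, ρ = 1.2262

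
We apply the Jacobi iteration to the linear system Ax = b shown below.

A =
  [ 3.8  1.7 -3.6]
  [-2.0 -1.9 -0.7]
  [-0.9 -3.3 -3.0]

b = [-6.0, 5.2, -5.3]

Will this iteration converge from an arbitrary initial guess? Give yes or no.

no

Diagonal D = diag(3.8, -1.9, -3); L, U strict lower/upper.
Jacobi: T = -D⁻¹(L+U), T[2,1] = -(-3.3)/(-3) = -1.1000; T[2,2] = 0.
  T[0,:] = [+0.0000  -0.4474  +0.9474]
  T[1,:] = [-1.0526  +0.0000  -0.3684]
  T[2,:] = [-0.3000  -1.1000  +0.0000]
moduli |λ_i(T)| = 1.2080, 0.9312, 0.9312.
ρ(T) = max|λ| = 1.2080; 1.2080 > 1 ⇒ diverges.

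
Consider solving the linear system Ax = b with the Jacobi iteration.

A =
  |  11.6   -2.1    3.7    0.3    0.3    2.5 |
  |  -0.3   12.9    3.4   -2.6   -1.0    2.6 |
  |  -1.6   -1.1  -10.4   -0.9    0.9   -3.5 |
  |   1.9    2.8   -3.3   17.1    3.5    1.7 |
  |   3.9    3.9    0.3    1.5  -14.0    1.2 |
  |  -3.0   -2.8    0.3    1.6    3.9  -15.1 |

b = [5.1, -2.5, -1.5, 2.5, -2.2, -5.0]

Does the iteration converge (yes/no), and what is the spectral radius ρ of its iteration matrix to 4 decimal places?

yes, ρ = 0.5620

A = D + L + U where D = diag(11.6, 12.9, -10.4, 17.1, -14, -15.1).
T_J = -D⁻¹(L+U): T[0,3] = -(0.3)/(11.6) = -0.0259; T[0,0] = 0.
  T[0,:] = [+0.0000, +0.1810, -0.3190, -0.0259, -0.0259, -0.2155]
  T[1,:] = [+0.0233, +0.0000, -0.2636, +0.2016, +0.0775, -0.2016]
  T[2,:] = [-0.1538, -0.1058, +0.0000, -0.0865, +0.0865, -0.3365]
  T[3,:] = [-0.1111, -0.1637, +0.1930, +0.0000, -0.2047, -0.0994]
  T[4,:] = [+0.2786, +0.2786, +0.0214, +0.1071, +0.0000, +0.0857]
  T[5,:] = [-0.1987, -0.1854, +0.0199, +0.1060, +0.2583, +0.0000]
eigenvalue magnitudes: 0.5620, 0.3278, 0.3278, 0.2534, 0.2534, 0.0994.
spectral radius ρ = 0.5620; 0.5620 < 1: convergent.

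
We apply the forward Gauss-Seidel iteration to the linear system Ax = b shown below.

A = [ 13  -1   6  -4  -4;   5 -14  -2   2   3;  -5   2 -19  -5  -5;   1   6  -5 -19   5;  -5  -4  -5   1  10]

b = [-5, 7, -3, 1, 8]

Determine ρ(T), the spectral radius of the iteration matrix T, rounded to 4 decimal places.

Let D = diag(13, -14, -19, -19, 10); L, U the strict triangles.
Gauss-Seidel: T = -(D+L)⁻¹U, row 0 first, T[0,3] = -(-4)/(13) = +0.3077; later rows by forward substitution.
  T[0,:] = [+0.0000  +0.0769  -0.4615  +0.3077  +0.3077]
  T[1,:] = [+0.0000  +0.0275  -0.3077  +0.2527  +0.3242]
  T[2,:] = [+0.0000  -0.0174  +0.0891  -0.3175  -0.3100]
  T[3,:] = [+0.0000  +0.0173  -0.1449  +0.1796  +0.4633]
  T[4,:] = [+0.0000  +0.0390  -0.2948  +0.0782  +0.0822]
eigenvalue magnitudes: 0.6659, 0.1982, 0.1982, 0.0146, 0.0000.
ρ(T) = max|λ| = 0.6659; 0.6659 < 1, so it converges for any x₀.

0.6659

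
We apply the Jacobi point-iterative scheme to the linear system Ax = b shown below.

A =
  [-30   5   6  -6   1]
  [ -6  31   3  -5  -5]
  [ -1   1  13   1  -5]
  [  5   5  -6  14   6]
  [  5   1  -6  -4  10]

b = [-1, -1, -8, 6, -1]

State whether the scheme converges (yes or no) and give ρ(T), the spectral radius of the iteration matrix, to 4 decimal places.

yes, ρ = 0.5105

Let D = diag(-30, 31, 13, 14, 10); L, U the strict triangles.
Jacobi: T = -D⁻¹(L+U), T[4,0] = -(5)/(10) = -0.5000; T[4,4] = 0.
  T[0,:] = [+0.0000, +0.1667, +0.2000, -0.2000, +0.0333]
  T[1,:] = [+0.1935, +0.0000, -0.0968, +0.1613, +0.1613]
  T[2,:] = [+0.0769, -0.0769, +0.0000, -0.0769, +0.3846]
  T[3,:] = [-0.3571, -0.3571, +0.4286, +0.0000, -0.4286]
  T[4,:] = [-0.5000, -0.1000, +0.6000, +0.4000, +0.0000]
moduli |λ_i(T)| = 0.5105, 0.3667, 0.3667, 0.3449, 0.3449.
spectral radius ρ = 0.5105; 0.5105 < 1 ⇒ converges.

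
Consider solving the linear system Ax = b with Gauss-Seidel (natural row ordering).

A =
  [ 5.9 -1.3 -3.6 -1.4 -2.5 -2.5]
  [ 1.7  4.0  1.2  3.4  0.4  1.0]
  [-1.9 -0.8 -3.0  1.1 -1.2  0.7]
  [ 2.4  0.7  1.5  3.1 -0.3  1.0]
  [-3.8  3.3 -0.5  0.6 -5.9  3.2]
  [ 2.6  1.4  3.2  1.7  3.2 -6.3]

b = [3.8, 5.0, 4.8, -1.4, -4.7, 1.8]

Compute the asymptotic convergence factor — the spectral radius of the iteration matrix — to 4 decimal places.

Split A = D + L + U, D = diag(5.9, 4, -3, 3.1, -5.9, -6.3).
Gauss-Seidel: T = -(D+L)⁻¹U, row 0 first, T[0,2] = -(-3.6)/(5.9) = +0.6102; later rows by forward substitution.
  T[0,:] = [+0.0000, +0.2203, +0.6102, +0.2373, +0.4237, +0.4237]
  T[1,:] = [+0.0000, -0.0936, -0.5593, -0.9508, -0.2801, -0.4301]
  T[2,:] = [+0.0000, -0.1146, -0.2373, +0.4699, -0.5937, +0.0797]
  T[3,:] = [+0.0000, -0.0940, -0.2313, -0.1964, +0.1192, -0.5921]
  T[4,:] = [+0.0000, -0.1941, -0.7092, -0.7445, -0.3671, -0.0381]
  T[5,:] = [+0.0000, -0.1120, -0.4157, -0.3058, -0.3432, -0.0593]
|eigenvalues of T|: 1.2517, 0.2980, 0.2980, 0.0687, 0.0687, 0.0000.
spectral radius ρ = 1.2517; 1.2517 > 1, so it fails to converge.

1.2517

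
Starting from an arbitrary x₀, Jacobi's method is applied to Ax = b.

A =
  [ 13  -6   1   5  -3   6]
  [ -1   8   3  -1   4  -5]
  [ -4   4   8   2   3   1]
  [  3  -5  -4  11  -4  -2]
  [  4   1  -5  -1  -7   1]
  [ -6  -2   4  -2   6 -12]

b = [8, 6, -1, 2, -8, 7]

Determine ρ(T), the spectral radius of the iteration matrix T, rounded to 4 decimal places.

Diagonal D = diag(13, 8, 8, 11, -7, -12); L, U strict lower/upper.
Jacobi: T = -D⁻¹(L+U), T[4,5] = -(1)/(-7) = +0.1429; T[4,4] = 0.
  T[0,:] = [+0.0000  +0.4615  -0.0769  -0.3846  +0.2308  -0.4615]
  T[1,:] = [+0.1250  +0.0000  -0.3750  +0.1250  -0.5000  +0.6250]
  T[2,:] = [+0.5000  -0.5000  +0.0000  -0.2500  -0.3750  -0.1250]
  T[3,:] = [-0.2727  +0.4545  +0.3636  +0.0000  +0.3636  +0.1818]
  T[4,:] = [+0.5714  +0.1429  -0.7143  -0.1429  +0.0000  +0.1429]
  T[5,:] = [-0.5000  -0.1667  +0.3333  -0.1667  +0.5000  +0.0000]
|roots of det(T-λI)|: 1.3116, 0.7260, 0.7260, 0.5796, 0.3558, 0.3558.
ρ(T) = max|λ| = 1.3116; 1.3116 > 1: divergent.

1.3116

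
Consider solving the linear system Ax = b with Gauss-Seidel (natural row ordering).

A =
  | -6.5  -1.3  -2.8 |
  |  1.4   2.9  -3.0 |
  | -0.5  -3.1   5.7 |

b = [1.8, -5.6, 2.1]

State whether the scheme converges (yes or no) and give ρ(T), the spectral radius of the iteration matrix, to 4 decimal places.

Let D = diag(-6.5, 2.9, 5.7); L, U the strict triangles.
T_GS = -(D+L)⁻¹U: row 0 first, T[0,1] = -(-1.3)/(-6.5) = -0.2000; later rows by forward substitution.
  T[0,:] = [+0.0000, -0.2000, -0.4308]
  T[1,:] = [+0.0000, +0.0966, +1.2424]
  T[2,:] = [+0.0000, +0.0350, +0.6379]
eigenvalue magnitudes: 0.7089, 0.0256, 0.0000.
spectral radius ρ = 0.7089; 0.7089 < 1 ⇒ converges.

yes, ρ = 0.7089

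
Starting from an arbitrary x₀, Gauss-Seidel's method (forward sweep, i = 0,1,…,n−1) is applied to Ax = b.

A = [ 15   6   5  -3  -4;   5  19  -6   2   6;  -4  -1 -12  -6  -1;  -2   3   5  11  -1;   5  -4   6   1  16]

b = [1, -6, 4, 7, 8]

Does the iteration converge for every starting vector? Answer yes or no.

yes

Split A = D + L + U, D = diag(15, 19, -12, 11, 16).
Gauss-Seidel: T = -(D+L)⁻¹U, row 0 first, T[0,4] = -(-4)/(15) = +0.2667; later rows by forward substitution.
  T[0,:] = [+0.0000  -0.4000  -0.3333  +0.2000  +0.2667]
  T[1,:] = [+0.0000  +0.1053  +0.4035  -0.1579  -0.3860]
  T[2,:] = [+0.0000  +0.1246  +0.0775  -0.5535  -0.1401]
  T[3,:] = [+0.0000  -0.1581  -0.2059  +0.3310  +0.3083]
  T[4,:] = [+0.0000  +0.1145  +0.1889  +0.0849  -0.1466]
|eigenvalues of T|: 0.6237, 0.1890, 0.1890, 0.0805, 0.0000.
spectral radius ρ = 0.6237; 0.6237 < 1, so it converges for any x₀.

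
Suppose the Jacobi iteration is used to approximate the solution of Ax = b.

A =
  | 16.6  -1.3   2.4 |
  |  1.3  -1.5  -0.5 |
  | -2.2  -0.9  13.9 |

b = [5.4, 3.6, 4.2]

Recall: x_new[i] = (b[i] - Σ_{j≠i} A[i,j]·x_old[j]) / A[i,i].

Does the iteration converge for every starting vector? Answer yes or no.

yes

Let D = diag(16.6, -1.5, 13.9); L, U the strict triangles.
Jacobi: T = -D⁻¹(L+U), T[1,0] = -(1.3)/(-1.5) = +0.8667; T[1,1] = 0.
  T[0,:] = [+0.0000  +0.0783  -0.1446]
  T[1,:] = [+0.8667  +0.0000  -0.3333]
  T[2,:] = [+0.1583  +0.0647  +0.0000]
|λ(T)| sorted: 0.2641, 0.2153, 0.2153.
ρ = 0.2641; 0.2641 < 1, so it converges for any x₀.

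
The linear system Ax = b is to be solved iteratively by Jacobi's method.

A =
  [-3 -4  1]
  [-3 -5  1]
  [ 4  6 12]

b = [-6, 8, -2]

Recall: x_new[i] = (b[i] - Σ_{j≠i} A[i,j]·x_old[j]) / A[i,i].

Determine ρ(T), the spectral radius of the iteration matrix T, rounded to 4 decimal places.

0.8945

Let D = diag(-3, -5, 12); L, U the strict triangles.
Jacobi T = -D⁻¹(L+U): T[2,0] = -(4)/(12) = -0.3333; T[2,2] = 0.
  T[0,:] = [+0.0000, -1.3333, +0.3333]
  T[1,:] = [-0.6000, +0.0000, +0.2000]
  T[2,:] = [-0.3333, -0.5000, +0.0000]
moduli |λ_i(T)| = 0.8945, 0.4595, 0.4595.
ρ(T) = max|λ| = 0.8945; 0.8945 < 1 ⇒ converges.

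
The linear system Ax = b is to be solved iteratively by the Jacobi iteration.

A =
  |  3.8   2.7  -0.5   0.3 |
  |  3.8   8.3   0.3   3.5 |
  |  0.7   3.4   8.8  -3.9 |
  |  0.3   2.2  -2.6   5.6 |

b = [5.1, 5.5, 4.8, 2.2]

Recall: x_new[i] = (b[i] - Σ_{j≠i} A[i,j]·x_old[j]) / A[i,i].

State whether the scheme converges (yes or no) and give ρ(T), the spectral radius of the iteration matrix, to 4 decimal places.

Diagonal D = diag(3.8, 8.3, 8.8, 5.6); L, U strict lower/upper.
Jacobi: T = -D⁻¹(L+U), T[2,1] = -(3.4)/(8.8) = -0.3864; T[2,2] = 0.
  T[0,:] = [+0.0000, -0.7105, +0.1316, -0.0789]
  T[1,:] = [-0.4578, +0.0000, -0.0361, -0.4217]
  T[2,:] = [-0.0795, -0.3864, +0.0000, +0.4432]
  T[3,:] = [-0.0536, -0.3929, +0.4643, +0.0000]
moduli |λ_i(T)| = 0.8272, 0.6411, 0.4780, 0.2919.
ρ(T) = max|λ| = 0.8272; 0.8272 < 1, so it converges for any x₀.

yes, ρ = 0.8272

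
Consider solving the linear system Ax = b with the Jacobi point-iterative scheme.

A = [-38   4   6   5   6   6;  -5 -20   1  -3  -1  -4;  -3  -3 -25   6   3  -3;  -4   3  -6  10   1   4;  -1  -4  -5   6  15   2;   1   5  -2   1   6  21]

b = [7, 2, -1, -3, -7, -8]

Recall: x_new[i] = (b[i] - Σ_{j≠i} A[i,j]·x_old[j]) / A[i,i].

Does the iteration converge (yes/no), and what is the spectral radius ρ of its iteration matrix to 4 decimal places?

Split A = D + L + U, D = diag(-38, -20, -25, 10, 15, 21).
T_J = -D⁻¹(L+U): T[4,2] = -(-5)/(15) = +0.3333; T[4,4] = 0.
  T[0,:] = [+0.0000  +0.1053  +0.1579  +0.1316  +0.1579  +0.1579]
  T[1,:] = [-0.2500  +0.0000  +0.0500  -0.1500  -0.0500  -0.2000]
  T[2,:] = [-0.1200  -0.1200  +0.0000  +0.2400  +0.1200  -0.1200]
  T[3,:] = [+0.4000  -0.3000  +0.6000  +0.0000  -0.1000  -0.4000]
  T[4,:] = [+0.0667  +0.2667  +0.3333  -0.4000  +0.0000  -0.1333]
  T[5,:] = [-0.0476  -0.2381  +0.0952  -0.0476  -0.2857  +0.0000]
|λ(T)| sorted: 0.7353, 0.4753, 0.4753, 0.2991, 0.2991, 0.0061.
spectral radius ρ = 0.7353; 0.7353 < 1: convergent.

yes, ρ = 0.7353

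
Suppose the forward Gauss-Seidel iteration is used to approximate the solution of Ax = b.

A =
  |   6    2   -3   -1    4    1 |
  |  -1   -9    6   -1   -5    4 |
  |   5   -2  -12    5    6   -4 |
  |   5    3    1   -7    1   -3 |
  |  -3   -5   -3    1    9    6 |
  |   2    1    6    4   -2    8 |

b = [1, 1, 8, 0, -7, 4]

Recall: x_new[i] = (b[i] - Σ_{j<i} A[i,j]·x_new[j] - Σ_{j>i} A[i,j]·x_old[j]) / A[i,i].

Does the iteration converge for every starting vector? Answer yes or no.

Diagonal D = diag(6, -9, -12, -7, 9, 8); L, U strict lower/upper.
GS T = -(D+L)⁻¹U: row 0 first, T[0,3] = -(-1)/(6) = +0.1667; later rows by forward substitution.
  T[0,:] = [+0.0000 -0.3333 +0.5000 +0.1667 -0.6667 -0.1667]
  T[1,:] = [+0.0000 +0.0370 +0.6111 -0.1296 -0.4815 +0.4630]
  T[2,:] = [+0.0000 -0.1451 +0.1065 +0.5077 +0.3025 -0.4799]
  T[3,:] = [+0.0000 -0.2429 +0.6343 +0.1360 -0.4965 -0.4178]
  T[4,:] = [+0.0000 -0.1119 +0.4712 +0.1377 -0.3337 -0.5786]
  T[5,:] = [+0.0000 +0.2810 -0.4806 -0.4398 +0.1648 +0.4080]
moduli |λ_i(T)| = 1.1755, 0.7241, 0.2204, 0.1860, 0.0632, 0.0000.
ρ(T) = max|λ| = 1.1755; 1.1755 > 1: divergent.

no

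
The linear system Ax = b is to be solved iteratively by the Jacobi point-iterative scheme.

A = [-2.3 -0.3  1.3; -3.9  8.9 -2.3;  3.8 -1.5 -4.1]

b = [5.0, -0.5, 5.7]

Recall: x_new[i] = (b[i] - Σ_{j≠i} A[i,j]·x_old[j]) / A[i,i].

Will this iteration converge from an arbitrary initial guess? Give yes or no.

yes

A = D + L + U where D = diag(-2.3, 8.9, -4.1).
T_J = -D⁻¹(L+U): T[1,0] = -(-3.9)/(8.9) = +0.4382; T[1,1] = 0.
  T[0,:] = [+0.0000  -0.1304  +0.5652]
  T[1,:] = [+0.4382  +0.0000  +0.2584]
  T[2,:] = [+0.9268  -0.3659  +0.0000]
|roots of det(T-λI)|: 0.7337, 0.4075, 0.4075.
ρ = 0.7337; 0.7337 < 1, so it converges for any x₀.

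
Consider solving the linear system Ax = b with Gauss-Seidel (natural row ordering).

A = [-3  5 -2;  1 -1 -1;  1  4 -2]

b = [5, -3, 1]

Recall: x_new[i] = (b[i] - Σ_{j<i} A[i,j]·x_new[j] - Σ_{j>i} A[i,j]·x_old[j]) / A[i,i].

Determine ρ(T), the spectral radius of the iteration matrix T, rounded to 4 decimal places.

Diagonal D = diag(-3, -1, -2); L, U strict lower/upper.
Gauss-Seidel: T = -(D+L)⁻¹U, row 0 first, T[0,1] = -(5)/(-3) = +1.6667; later rows by forward substitution.
  T[0,:] = [+0.0000  +1.6667  -0.6667]
  T[1,:] = [+0.0000  +1.6667  -1.6667]
  T[2,:] = [+0.0000  +4.1667  -3.6667]
|eigenvalues of T|: 1.4082, 0.5918, 0.0000.
ρ = 1.4082; 1.4082 > 1 ⇒ diverges.

1.4082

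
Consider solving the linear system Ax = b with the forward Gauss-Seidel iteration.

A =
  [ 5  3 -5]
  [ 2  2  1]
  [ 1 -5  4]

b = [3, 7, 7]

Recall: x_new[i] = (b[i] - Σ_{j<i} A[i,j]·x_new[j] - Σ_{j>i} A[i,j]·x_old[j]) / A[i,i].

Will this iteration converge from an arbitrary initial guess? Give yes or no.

no

Let D = diag(5, 2, 4); L, U the strict triangles.
T_GS = -(D+L)⁻¹U: row 0 first, T[0,1] = -(3)/(5) = -0.6000; later rows by forward substitution.
  T[0,:] = [+0.0000, -0.6000, +1.0000]
  T[1,:] = [+0.0000, +0.6000, -1.5000]
  T[2,:] = [+0.0000, +0.9000, -2.1250]
|roots of det(T-λI)|: 1.4741, 0.0509, 0.0000.
ρ = 1.4741; 1.4741 > 1: divergent.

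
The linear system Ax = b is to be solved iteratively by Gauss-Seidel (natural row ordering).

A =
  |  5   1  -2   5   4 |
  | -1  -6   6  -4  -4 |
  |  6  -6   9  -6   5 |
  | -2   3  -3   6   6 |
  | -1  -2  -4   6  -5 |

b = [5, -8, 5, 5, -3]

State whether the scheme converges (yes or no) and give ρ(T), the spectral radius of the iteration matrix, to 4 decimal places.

A = D + L + U where D = diag(5, -6, 9, 6, -5).
T_GS = -(D+L)⁻¹U: row 0 first, T[0,4] = -(4)/(5) = -0.8000; later rows by forward substitution.
  T[0,:] = [+0.0000 -0.2000 +0.4000 -1.0000 -0.8000]
  T[1,:] = [+0.0000 +0.0333 +0.9333 -0.5000 -0.5333]
  T[2,:] = [+0.0000 +0.1556 +0.3556 +1.0000 -0.3778]
  T[3,:] = [+0.0000 -0.0056 -0.1556 +0.4167 -1.1889]
  T[4,:] = [+0.0000 -0.1044 -0.9244 +0.1000 -0.7511]
moduli |λ_i(T)| = 1.2005, 0.8387, 0.8387, 0.0316, 0.0000.
ρ(T) = max|λ| = 1.2005; 1.2005 > 1, so it fails to converge.

no, ρ = 1.2005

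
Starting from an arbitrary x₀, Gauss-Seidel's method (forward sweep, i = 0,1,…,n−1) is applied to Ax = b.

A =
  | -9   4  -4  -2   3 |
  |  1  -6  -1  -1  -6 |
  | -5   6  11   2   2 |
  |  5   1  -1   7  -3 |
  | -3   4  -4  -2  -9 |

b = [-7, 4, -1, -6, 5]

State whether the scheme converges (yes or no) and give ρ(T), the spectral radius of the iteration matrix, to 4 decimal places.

yes, ρ = 0.9244

A = D + L + U where D = diag(-9, -6, 11, 7, -9).
Gauss-Seidel: T = -(D+L)⁻¹U, row 0 first, T[0,1] = -(4)/(-9) = +0.4444; later rows by forward substitution.
  T[0,:] = [+0.0000 +0.4444 -0.4444 -0.2222 +0.3333]
  T[1,:] = [+0.0000 +0.0741 -0.2407 -0.2037 -0.9444]
  T[2,:] = [+0.0000 +0.1616 -0.0707 -0.1717 +0.4848]
  T[3,:] = [+0.0000 -0.3050 +0.3418 +0.1633 +0.3947]
  T[4,:] = [+0.0000 -0.1193 -0.0034 +0.0236 -0.8341]
|roots of det(T-λI)|: 0.9244, 0.1757, 0.1757, 0.0674, 0.0000.
ρ(T) = max|λ| = 0.9244; 0.9244 < 1: convergent.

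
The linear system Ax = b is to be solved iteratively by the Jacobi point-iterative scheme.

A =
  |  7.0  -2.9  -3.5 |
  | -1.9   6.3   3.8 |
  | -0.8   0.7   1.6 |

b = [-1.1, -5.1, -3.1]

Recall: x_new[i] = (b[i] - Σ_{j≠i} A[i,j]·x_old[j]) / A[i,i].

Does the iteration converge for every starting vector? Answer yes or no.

A = D + L + U where D = diag(7, 6.3, 1.6).
T_J = -D⁻¹(L+U): T[1,0] = -(-1.9)/(6.3) = +0.3016; T[1,1] = 0.
  T[0,:] = [+0.0000, +0.4143, +0.5000]
  T[1,:] = [+0.3016, +0.0000, -0.6032]
  T[2,:] = [+0.5000, -0.4375, +0.0000]
|eigenvalues of T|: 0.9200, 0.5238, 0.3962.
ρ(T) = max|λ| = 0.9200; 0.9200 < 1 ⇒ converges.

yes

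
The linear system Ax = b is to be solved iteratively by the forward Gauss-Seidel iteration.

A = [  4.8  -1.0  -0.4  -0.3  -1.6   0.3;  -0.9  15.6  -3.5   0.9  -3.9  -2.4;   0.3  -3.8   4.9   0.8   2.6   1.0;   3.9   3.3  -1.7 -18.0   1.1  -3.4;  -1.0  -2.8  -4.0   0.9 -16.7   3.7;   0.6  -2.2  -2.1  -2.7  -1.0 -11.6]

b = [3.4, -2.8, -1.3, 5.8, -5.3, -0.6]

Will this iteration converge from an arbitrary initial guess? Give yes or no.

yes

Diagonal D = diag(4.8, 15.6, 4.9, -18, -16.7, -11.6); L, U strict lower/upper.
Gauss-Seidel: T = -(D+L)⁻¹U, row 0 first, T[0,4] = -(-1.6)/(4.8) = +0.3333; later rows by forward substitution.
  T[0,:] = [+0.0000, +0.2083, +0.0833, +0.0625, +0.3333, -0.0625]
  T[1,:] = [+0.0000, +0.0120, +0.2292, -0.0541, +0.2692, +0.1502]
  T[2,:] = [+0.0000, -0.0034, +0.1726, -0.2090, -0.3422, -0.0837]
  T[3,:] = [+0.0000, +0.0477, +0.0438, +0.0234, +0.2150, -0.1670]
  T[4,:] = [+0.0000, -0.0111, -0.0824, +0.0567, +0.0285, +0.2112]
  T[5,:] = [+0.0000, -0.0010, -0.0735, +0.0410, -0.0244, +0.0041]
|roots of det(T-λI)|: 0.3314, 0.1553, 0.1553, 0.0334, 0.0200, 0.0000.
ρ(T) = max|λ| = 0.3314; 0.3314 < 1 ⇒ converges.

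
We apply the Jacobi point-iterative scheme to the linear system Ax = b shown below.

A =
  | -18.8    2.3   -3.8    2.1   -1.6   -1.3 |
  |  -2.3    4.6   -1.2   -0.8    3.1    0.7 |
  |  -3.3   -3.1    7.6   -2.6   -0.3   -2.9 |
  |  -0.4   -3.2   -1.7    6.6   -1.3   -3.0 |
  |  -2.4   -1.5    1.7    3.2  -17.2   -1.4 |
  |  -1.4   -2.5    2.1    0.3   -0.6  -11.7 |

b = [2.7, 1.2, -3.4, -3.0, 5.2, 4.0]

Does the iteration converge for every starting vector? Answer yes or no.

yes

A = D + L + U where D = diag(-18.8, 4.6, 7.6, 6.6, -17.2, -11.7).
Jacobi: T = -D⁻¹(L+U), T[4,3] = -(3.2)/(-17.2) = +0.1860; T[4,4] = 0.
  T[0,:] = [+0.0000, +0.1223, -0.2021, +0.1117, -0.0851, -0.0691]
  T[1,:] = [+0.5000, +0.0000, +0.2609, +0.1739, -0.6739, -0.1522]
  T[2,:] = [+0.4342, +0.4079, +0.0000, +0.3421, +0.0395, +0.3816]
  T[3,:] = [+0.0606, +0.4848, +0.2576, +0.0000, +0.1970, +0.4545]
  T[4,:] = [-0.1395, -0.0872, +0.0988, +0.1860, +0.0000, -0.0814]
  T[5,:] = [-0.1197, -0.2137, +0.1795, +0.0256, -0.0513, +0.0000]
|λ(T)| sorted: 0.6930, 0.5337, 0.5337, 0.2865, 0.2865, 0.1076.
spectral radius ρ = 0.6930; 0.6930 < 1, so it converges for any x₀.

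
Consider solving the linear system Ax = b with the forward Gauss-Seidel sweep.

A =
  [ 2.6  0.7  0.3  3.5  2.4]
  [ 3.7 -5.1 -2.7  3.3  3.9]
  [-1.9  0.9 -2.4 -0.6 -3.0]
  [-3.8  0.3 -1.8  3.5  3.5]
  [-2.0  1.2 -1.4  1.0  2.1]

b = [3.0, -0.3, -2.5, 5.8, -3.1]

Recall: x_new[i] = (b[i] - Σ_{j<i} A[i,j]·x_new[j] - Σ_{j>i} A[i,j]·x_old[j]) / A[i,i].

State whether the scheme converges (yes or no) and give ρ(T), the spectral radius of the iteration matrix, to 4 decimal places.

no, ρ = 1.4170

Let D = diag(2.6, -5.1, -2.4, 3.5, 2.1); L, U the strict triangles.
GS T = -(D+L)⁻¹U: row 0 first, T[0,1] = -(0.7)/(2.6) = -0.2692; later rows by forward substitution.
  T[0,:] = [+0.0000, -0.2692, -0.1154, -1.3462, -0.9231]
  T[1,:] = [+0.0000, -0.1953, -0.6131, -0.3296, +0.0950]
  T[2,:] = [+0.0000, +0.1399, -0.1386, +0.6921, -0.4836]
  T[3,:] = [+0.0000, -0.2036, -0.1440, -1.0773, -2.2590]
  T[4,:] = [+0.0000, +0.0454, +0.2166, -0.1193, -0.1801]
eigenvalue magnitudes: 1.4170, 0.5994, 0.5994, 0.0667, 0.0000.
spectral radius ρ = 1.4170; 1.4170 > 1 ⇒ diverges.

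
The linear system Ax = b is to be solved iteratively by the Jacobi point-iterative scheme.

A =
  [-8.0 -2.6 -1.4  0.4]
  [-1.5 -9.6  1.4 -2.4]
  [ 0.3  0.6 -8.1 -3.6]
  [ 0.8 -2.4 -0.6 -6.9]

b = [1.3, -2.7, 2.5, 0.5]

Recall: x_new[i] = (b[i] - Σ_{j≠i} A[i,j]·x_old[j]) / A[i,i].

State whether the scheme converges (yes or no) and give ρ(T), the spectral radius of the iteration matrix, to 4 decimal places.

A = D + L + U where D = diag(-8, -9.6, -8.1, -6.9).
Jacobi T = -D⁻¹(L+U): T[0,1] = -(-2.6)/(-8) = -0.3250; T[0,0] = 0.
  T[0,:] = [+0.0000  -0.3250  -0.1750  +0.0500]
  T[1,:] = [-0.1562  +0.0000  +0.1458  -0.2500]
  T[2,:] = [+0.0370  +0.0741  +0.0000  -0.4444]
  T[3,:] = [+0.1159  -0.3478  -0.0870  +0.0000]
|roots of det(T-λI)|: 0.5378, 0.3076, 0.1786, 0.1786.
ρ = 0.5378; 0.5378 < 1 ⇒ converges.

yes, ρ = 0.5378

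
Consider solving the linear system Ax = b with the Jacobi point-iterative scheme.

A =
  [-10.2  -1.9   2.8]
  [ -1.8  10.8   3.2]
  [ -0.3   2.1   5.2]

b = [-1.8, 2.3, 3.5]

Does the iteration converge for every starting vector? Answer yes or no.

yes

Let D = diag(-10.2, 10.8, 5.2); L, U the strict triangles.
Jacobi: T = -D⁻¹(L+U), T[0,2] = -(2.8)/(-10.2) = +0.2745; T[0,0] = 0.
  T[0,:] = [+0.0000 -0.1863 +0.2745]
  T[1,:] = [+0.1667 +0.0000 -0.2963]
  T[2,:] = [+0.0577 -0.4038 +0.0000]
|roots of det(T-λI)|: 0.3803, 0.2005, 0.2005.
ρ = 0.3803; 0.3803 < 1, so it converges for any x₀.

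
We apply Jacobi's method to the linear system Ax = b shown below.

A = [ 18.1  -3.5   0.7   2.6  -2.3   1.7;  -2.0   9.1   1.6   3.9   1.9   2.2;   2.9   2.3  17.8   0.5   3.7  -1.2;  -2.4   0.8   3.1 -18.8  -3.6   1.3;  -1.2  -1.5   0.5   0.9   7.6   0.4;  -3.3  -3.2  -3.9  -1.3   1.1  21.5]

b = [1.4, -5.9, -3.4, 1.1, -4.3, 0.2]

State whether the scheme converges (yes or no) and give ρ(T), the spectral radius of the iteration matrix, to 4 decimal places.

Diagonal D = diag(18.1, 9.1, 17.8, -18.8, 7.6, 21.5); L, U strict lower/upper.
T_J = -D⁻¹(L+U): T[1,4] = -(1.9)/(9.1) = -0.2088; T[1,1] = 0.
  T[0,:] = [+0.0000, +0.1934, -0.0387, -0.1436, +0.1271, -0.0939]
  T[1,:] = [+0.2198, +0.0000, -0.1758, -0.4286, -0.2088, -0.2418]
  T[2,:] = [-0.1629, -0.1292, +0.0000, -0.0281, -0.2079, +0.0674]
  T[3,:] = [-0.1277, +0.0426, +0.1649, +0.0000, -0.1915, +0.0691]
  T[4,:] = [+0.1579, +0.1974, -0.0658, -0.1184, +0.0000, -0.0526]
  T[5,:] = [+0.1535, +0.1488, +0.1814, +0.0605, -0.0512, +0.0000]
|eigenvalues of T|: 0.5025, 0.3360, 0.3360, 0.1649, 0.1649, 0.0048.
ρ = 0.5025; 0.5025 < 1, so it converges for any x₀.

yes, ρ = 0.5025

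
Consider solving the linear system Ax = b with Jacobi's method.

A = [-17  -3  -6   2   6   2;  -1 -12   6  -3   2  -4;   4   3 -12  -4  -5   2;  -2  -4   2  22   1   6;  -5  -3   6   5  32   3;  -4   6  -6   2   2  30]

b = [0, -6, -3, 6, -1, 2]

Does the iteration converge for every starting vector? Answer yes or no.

yes

Diagonal D = diag(-17, -12, -12, 22, 32, 30); L, U strict lower/upper.
T_J = -D⁻¹(L+U): T[5,4] = -(2)/(30) = -0.0667; T[5,5] = 0.
  T[0,:] = [+0.0000 -0.1765 -0.3529 +0.1176 +0.3529 +0.1176]
  T[1,:] = [-0.0833 +0.0000 +0.5000 -0.2500 +0.1667 -0.3333]
  T[2,:] = [+0.3333 +0.2500 +0.0000 -0.3333 -0.4167 +0.1667]
  T[3,:] = [+0.0909 +0.1818 -0.0909 +0.0000 -0.0455 -0.2727]
  T[4,:] = [+0.1562 +0.0938 -0.1875 -0.1562 +0.0000 -0.0938]
  T[5,:] = [+0.1333 -0.2000 +0.2000 -0.0667 -0.0667 +0.0000]
|roots of det(T-λI)|: 0.6200, 0.4369, 0.4369, 0.3112, 0.1430, 0.1430.
spectral radius ρ = 0.6200; 0.6200 < 1: convergent.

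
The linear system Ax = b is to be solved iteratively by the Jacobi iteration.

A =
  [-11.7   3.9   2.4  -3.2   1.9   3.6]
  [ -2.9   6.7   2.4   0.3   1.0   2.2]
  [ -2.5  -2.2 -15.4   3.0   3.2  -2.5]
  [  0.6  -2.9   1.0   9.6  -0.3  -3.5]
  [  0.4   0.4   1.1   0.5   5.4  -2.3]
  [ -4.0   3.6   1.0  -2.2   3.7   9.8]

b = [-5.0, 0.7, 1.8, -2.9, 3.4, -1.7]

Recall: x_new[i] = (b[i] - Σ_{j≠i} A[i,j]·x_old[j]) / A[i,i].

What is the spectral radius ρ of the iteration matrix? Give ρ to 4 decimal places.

0.8384

Diagonal D = diag(-11.7, 6.7, -15.4, 9.6, 5.4, 9.8); L, U strict lower/upper.
Jacobi: T = -D⁻¹(L+U), T[3,5] = -(-3.5)/(9.6) = +0.3646; T[3,3] = 0.
  T[0,:] = [+0.0000  +0.3333  +0.2051  -0.2735  +0.1624  +0.3077]
  T[1,:] = [+0.4328  +0.0000  -0.3582  -0.0448  -0.1493  -0.3284]
  T[2,:] = [-0.1623  -0.1429  +0.0000  +0.1948  +0.2078  -0.1623]
  T[3,:] = [-0.0625  +0.3021  -0.1042  +0.0000  +0.0312  +0.3646]
  T[4,:] = [-0.0741  -0.0741  -0.2037  -0.0926  +0.0000  +0.4259]
  T[5,:] = [+0.4082  -0.3673  -0.1020  +0.2245  -0.3776  +0.0000]
|roots of det(T-λI)|: 0.8384, 0.3855, 0.3855, 0.3529, 0.3529, 0.2517.
ρ = 0.8384; 0.8384 < 1: convergent.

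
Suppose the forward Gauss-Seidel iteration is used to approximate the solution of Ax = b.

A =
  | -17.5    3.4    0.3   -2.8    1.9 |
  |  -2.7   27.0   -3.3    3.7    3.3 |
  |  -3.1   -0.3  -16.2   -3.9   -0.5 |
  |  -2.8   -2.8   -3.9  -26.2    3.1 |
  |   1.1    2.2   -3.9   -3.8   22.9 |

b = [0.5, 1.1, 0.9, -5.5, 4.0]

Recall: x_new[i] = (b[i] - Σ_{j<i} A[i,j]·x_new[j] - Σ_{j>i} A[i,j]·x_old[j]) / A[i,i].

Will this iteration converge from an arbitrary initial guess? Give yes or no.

Diagonal D = diag(-17.5, 27, -16.2, -26.2, 22.9); L, U strict lower/upper.
GS T = -(D+L)⁻¹U: row 0 first, T[0,1] = -(3.4)/(-17.5) = +0.1943; later rows by forward substitution.
  T[0,:] = [+0.0000  +0.1943  +0.0171  -0.1600  +0.1086]
  T[1,:] = [+0.0000  +0.0194  +0.1239  -0.1530  -0.1114]
  T[2,:] = [+0.0000  -0.0375  -0.0056  -0.2073  -0.0496]
  T[3,:] = [+0.0000  -0.0173  -0.0142  +0.0643  +0.1260]
  T[4,:] = [+0.0000  -0.0205  -0.0160  -0.0022  +0.0179]
moduli |λ_i(T)| = 0.1620, 0.0900, 0.0900, 0.0247, 0.0000.
ρ = 0.1620; 0.1620 < 1 ⇒ converges.

yes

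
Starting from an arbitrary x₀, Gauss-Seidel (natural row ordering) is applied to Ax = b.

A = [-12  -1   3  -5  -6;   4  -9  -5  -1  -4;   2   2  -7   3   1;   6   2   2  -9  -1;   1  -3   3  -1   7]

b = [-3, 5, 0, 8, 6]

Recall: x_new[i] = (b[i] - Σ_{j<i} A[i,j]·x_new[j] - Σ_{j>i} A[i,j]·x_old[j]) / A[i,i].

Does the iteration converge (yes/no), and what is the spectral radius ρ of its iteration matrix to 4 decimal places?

Diagonal D = diag(-12, -9, -7, -9, 7); L, U strict lower/upper.
Gauss-Seidel: T = -(D+L)⁻¹U, row 0 first, T[0,4] = -(-6)/(-12) = -0.5000; later rows by forward substitution.
  T[0,:] = [+0.0000  -0.0833  +0.2500  -0.4167  -0.5000]
  T[1,:] = [+0.0000  -0.0370  -0.4444  -0.2963  -0.6667]
  T[2,:] = [+0.0000  -0.0344  -0.0556  +0.2249  -0.1905]
  T[3,:] = [+0.0000  -0.0714  +0.0556  -0.2937  -0.6349]
  T[4,:] = [+0.0000  +0.0006  -0.1944  -0.2058  -0.2234]
|eigenvalues of T|: 0.6243, 0.3127, 0.2925, 0.0055, 0.0000.
ρ = 0.6243; 0.6243 < 1: convergent.

yes, ρ = 0.6243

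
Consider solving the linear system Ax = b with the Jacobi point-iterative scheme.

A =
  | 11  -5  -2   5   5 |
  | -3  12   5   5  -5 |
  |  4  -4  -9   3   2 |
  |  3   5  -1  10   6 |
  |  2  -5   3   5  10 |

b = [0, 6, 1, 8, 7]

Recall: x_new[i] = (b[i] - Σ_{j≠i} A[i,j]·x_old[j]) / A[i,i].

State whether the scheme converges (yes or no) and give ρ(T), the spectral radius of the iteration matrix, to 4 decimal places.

no, ρ = 1.1204

A = D + L + U where D = diag(11, 12, -9, 10, 10).
T_J = -D⁻¹(L+U): T[3,2] = -(-1)/(10) = +0.1000; T[3,3] = 0.
  T[0,:] = [+0.0000  +0.4545  +0.1818  -0.4545  -0.4545]
  T[1,:] = [+0.2500  +0.0000  -0.4167  -0.4167  +0.4167]
  T[2,:] = [+0.4444  -0.4444  +0.0000  +0.3333  +0.2222]
  T[3,:] = [-0.3000  -0.5000  +0.1000  +0.0000  -0.6000]
  T[4,:] = [-0.2000  +0.5000  -0.3000  -0.5000  +0.0000]
|roots of det(T-λI)|: 1.1204, 0.9291, 0.5172, 0.4287, 0.1028.
ρ(T) = max|λ| = 1.1204; 1.1204 > 1 ⇒ diverges.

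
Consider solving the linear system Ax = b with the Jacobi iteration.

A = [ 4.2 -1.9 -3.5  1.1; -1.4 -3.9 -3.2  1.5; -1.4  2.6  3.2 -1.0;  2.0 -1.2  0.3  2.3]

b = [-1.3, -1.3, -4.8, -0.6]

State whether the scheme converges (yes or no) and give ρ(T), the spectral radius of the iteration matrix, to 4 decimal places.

Split A = D + L + U, D = diag(4.2, -3.9, 3.2, 2.3).
Jacobi T = -D⁻¹(L+U): T[1,2] = -(-3.2)/(-3.9) = -0.8205; T[1,1] = 0.
  T[0,:] = [+0.0000, +0.4524, +0.8333, -0.2619]
  T[1,:] = [-0.3590, +0.0000, -0.8205, +0.3846]
  T[2,:] = [+0.4375, -0.8125, +0.0000, +0.3125]
  T[3,:] = [-0.8696, +0.5217, -0.1304, +0.0000]
eigenvalue magnitudes: 1.2558, 1.0141, 0.2746, 0.2746.
ρ = 1.2558; 1.2558 > 1: divergent.

no, ρ = 1.2558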